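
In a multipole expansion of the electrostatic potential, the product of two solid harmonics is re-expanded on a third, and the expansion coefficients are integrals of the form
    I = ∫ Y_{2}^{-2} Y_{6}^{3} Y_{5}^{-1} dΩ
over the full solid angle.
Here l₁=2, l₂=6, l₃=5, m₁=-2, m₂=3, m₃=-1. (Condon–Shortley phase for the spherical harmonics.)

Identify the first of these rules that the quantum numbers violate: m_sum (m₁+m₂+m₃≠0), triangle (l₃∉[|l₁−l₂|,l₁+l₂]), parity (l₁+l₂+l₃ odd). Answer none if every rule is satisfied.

azimuthal sum: -2 + 3 − 1 = 0  ✓
4 ≤ 5 ≤ 8 (triangle on l)  ✓
L = 2 + 6 + 5 = 13 (odd)  ✗

parity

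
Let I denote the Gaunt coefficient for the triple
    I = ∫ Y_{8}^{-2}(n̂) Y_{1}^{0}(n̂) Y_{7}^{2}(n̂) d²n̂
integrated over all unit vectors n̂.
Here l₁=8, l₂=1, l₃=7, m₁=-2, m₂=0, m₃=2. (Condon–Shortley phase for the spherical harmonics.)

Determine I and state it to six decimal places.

0.237007

Rules hold: Σm=0, L=16 even, 7≤7≤9.
N = 17·3·15 = 765
Δ = 2!·14!·0!/17! = 1/2040
Racah Σ t=1..1: t=1:−1/25401600 = -1/25401600
⇒ 3j(8 1 7; 0 0 0)² = 8/255, sgn +1
Racah Σ t=1..1: t=1:−1/43545600 = -1/43545600
⇒ 3j(8 1 7; -2 0 2)² = 1/34, sgn +1
4πI² = N·(3j₀)²·(3jₘ)² = 12/17
I = +1·√(0.705882/4π) = 0.23700703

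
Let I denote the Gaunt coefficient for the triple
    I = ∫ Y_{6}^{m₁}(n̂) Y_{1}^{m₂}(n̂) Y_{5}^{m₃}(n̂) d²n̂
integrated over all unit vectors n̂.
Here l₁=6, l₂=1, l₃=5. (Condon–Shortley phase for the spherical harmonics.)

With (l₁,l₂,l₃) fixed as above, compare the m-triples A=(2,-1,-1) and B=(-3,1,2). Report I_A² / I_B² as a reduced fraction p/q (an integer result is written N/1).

7/9

Same 6,1,5: normalisation and zero-m 3j drop out of the ratio.
A: Δ: 2! 10! 0! / 13! → 1/858; sum: t=0:+1/34560 = 1/34560; 3j²(6 1 5; 2 -1 -1) = Δ·Π!·Σ² = 14/429  (sign +1)
B: Δ: 2! 10! 0! / 13! → 1/858; sum: t=2:+1/60480 = 1/60480; 3j²(6 1 5; -3 1 2) = Δ·Π!·Σ² = 6/143  (sign -1)
I_A²/I_B² = (14/429)/(6/143) = 7/9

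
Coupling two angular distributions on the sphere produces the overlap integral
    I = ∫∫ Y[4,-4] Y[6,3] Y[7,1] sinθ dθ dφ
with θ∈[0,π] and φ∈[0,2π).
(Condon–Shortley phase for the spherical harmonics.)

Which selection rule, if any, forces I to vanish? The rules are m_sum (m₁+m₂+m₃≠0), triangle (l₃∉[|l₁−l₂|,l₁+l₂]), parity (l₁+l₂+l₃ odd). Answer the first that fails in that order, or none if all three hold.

azimuthal sum: -4 + 3 + 1 = 0  ✓
2 ≤ 7 ≤ 10 (triangle on l)  ✓
L = 4 + 6 + 7 = 17 (odd)  ✗

parity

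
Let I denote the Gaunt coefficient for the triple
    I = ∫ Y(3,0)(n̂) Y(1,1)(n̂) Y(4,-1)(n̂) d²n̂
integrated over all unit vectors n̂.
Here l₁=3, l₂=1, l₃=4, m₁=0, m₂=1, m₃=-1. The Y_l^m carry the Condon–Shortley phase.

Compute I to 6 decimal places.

Checks pass: Σm=0; 8 even; l₃=4∈[2,4].
(2·3+1)(2·1+1)(2·4+1) = 189
Δ: 0! 6! 2! / 9! → 1/252
sum: t=0:+1/36 = 1/36
3j²(3 1 4; 0 0 0) = Δ·Π!·Σ² = 4/63  (sign +1)
sum: t=0:+1/72 = 1/72
3j²(3 1 4; 0 1 -1) = Δ·Π!·Σ² = 5/126  (sign -1)
combine: 4πI² = 189·4/63·5/126 = 10/21
take √, sign -1: I = -0.19466390

-0.194664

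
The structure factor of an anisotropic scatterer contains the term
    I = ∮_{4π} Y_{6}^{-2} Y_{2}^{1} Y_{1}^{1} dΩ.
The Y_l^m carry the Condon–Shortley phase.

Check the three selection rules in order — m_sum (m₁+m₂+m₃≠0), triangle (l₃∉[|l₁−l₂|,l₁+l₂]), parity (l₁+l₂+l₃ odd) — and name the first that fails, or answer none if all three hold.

azimuthal sum: -2 + 1 + 1 = 0  ✓
4 ≤ 1 ≤ 8 (triangle on l)  ✗
L = 6 + 2 + 1 = 9 (odd)

triangle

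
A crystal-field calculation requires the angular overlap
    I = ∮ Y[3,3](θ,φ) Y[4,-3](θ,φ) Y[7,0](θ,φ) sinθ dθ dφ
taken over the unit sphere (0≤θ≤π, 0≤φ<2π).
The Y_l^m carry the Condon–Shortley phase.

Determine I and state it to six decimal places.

0.017827

Rules hold: Σm=0, L=14 even, 1≤7≤7.
N = 7·9·15 = 945
Δ = 0!·6!·8!/15! = 1/45045
Racah Σ t=0..0: t=0:+1/20736 = 1/20736
⇒ 3j(3 4 7; 0 0 0)² = 35/1287, sgn -1
Racah Σ t=0..0: t=0:+1/3628800 = 1/3628800
⇒ 3j(3 4 7; 3 -3 0)² = 1/6435, sgn -1
4πI² = N·(3j₀)²·(3jₘ)² = 245/61347
I = +1·√(0.00399368/4π) = 0.01782713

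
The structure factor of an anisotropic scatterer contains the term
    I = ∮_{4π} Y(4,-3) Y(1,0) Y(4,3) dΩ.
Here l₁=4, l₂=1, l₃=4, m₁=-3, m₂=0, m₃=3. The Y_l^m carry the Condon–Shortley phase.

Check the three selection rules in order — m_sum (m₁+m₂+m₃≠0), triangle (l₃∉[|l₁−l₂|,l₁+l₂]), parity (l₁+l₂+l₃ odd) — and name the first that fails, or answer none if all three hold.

parity

Σmᵢ = 0  ✓
l₃∈[|l₁−l₂|,l₁+l₂]=[3,5], have l₃=4  ✓
Σlᵢ = 9 ⇒ odd  ✗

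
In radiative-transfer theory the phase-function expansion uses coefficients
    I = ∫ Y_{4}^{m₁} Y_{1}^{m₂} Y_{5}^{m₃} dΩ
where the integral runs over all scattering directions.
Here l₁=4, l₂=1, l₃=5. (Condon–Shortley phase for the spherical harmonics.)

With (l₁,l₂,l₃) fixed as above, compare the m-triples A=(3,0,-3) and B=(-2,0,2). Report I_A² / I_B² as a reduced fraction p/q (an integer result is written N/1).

16/21

l's match ⇒ only the (l;m) 3-j factors differ between A and B.
A: triangle coeff Δ(4,1,5) = 1/495; Σ_t [0,0]: t=0:+1/5040 = 1/5040; (3j)²=16/495 [(4 1 5; 3 0 -3)], sign=+1
B: triangle coeff Δ(4,1,5) = 1/495; Σ_t [0,0]: t=0:+1/1440 = 1/1440; (3j)²=7/165 [(4 1 5; -2 0 2)], sign=-1
I_A²/I_B² = (16/495)/(7/165) = 16/21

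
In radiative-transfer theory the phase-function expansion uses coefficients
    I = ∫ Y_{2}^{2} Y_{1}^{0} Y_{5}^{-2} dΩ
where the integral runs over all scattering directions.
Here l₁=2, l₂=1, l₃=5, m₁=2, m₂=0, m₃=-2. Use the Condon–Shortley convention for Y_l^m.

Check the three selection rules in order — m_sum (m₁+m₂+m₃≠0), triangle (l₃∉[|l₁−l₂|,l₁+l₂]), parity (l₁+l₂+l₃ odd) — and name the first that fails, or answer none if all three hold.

m₁+m₂+m₃ = 2 + 0 − 2 = 0  ✓
triangle: |2−1|=1 ≤ l₃=5 ≤ 2+1=3  ✗
parity: l₁+l₂+l₃ = 8 is even

triangle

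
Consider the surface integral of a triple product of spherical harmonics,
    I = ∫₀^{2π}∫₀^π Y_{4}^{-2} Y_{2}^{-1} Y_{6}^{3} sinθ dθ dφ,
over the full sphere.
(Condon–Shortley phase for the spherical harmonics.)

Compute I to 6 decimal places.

-0.252474

m-sum 0 ✓  L=12 even ✓  2≤6≤6 ✓
Π(2lᵢ+1) = 9×5×13 = 585
triangle coeff Δ(4,2,6) = 1/6435
Σ_t [0,0]: t=0:+1/2304 = 1/2304
(3j)²=5/143 [(4 2 6; 0 0 0)], sign=+1
Σ_t [0,0]: t=0:+1/8640 = 1/8640
(3j)²=28/715 [(4 2 6; -2 -1 3)], sign=-1
⇒ 4πI² = 1260/1573
I = (-1)√(1260/1573/(4π)) = -0.25247360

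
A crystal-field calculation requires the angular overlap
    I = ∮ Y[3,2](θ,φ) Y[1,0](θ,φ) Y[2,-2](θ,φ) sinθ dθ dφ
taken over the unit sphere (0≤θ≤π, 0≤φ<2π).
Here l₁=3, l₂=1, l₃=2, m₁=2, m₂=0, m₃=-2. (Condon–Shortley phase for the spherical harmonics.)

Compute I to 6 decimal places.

Rules hold: Σm=0, L=6 even, 2≤2≤4.
N = 7·3·5 = 105
Δ = 2!·4!·0!/7! = 1/105
Racah Σ t=1..1: t=1:−1/4 = -1/4
⇒ 3j(3 1 2; 0 0 0)² = 3/35, sgn -1
Racah Σ t=1..1: t=1:−1/24 = -1/24
⇒ 3j(3 1 2; 2 0 -2)² = 1/21, sgn -1
4πI² = N·(3j₀)²·(3jₘ)² = 3/7
I = +1·√(0.428571/4π) = 0.18467439

0.184674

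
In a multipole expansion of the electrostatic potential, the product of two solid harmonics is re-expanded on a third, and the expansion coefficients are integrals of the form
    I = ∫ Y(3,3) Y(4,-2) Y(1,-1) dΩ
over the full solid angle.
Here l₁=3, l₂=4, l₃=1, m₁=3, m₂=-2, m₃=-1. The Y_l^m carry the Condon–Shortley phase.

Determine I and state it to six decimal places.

m-sum 0 ✓  L=8 even ✓  1≤1≤7 ✓
Π(2lᵢ+1) = 7×9×3 = 189
triangle coeff Δ(3,4,1) = 1/252
Σ_t [3,3]: t=3:−1/36 = -1/36
(3j)²=4/63 [(3 4 1; 0 0 0)], sign=+1
Σ_t [0,0]: t=0:+1/1440 = 1/1440
(3j)²=1/252 [(3 4 1; 3 -2 -1)], sign=+1
⇒ 4πI² = 1/21
I = (+1)√(1/21/(4π)) = 0.06155813

0.061558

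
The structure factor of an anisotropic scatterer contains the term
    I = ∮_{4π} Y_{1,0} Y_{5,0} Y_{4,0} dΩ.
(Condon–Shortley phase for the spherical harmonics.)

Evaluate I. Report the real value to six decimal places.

Checks pass: Σm=0; 10 even; l₃=4∈[4,6].
(2·1+1)(2·5+1)(2·4+1) = 297
Δ: 2! 0! 8! / 11! → 1/495
sum: t=1:−1/576 = -1/576
3j²(1 5 4; 0 0 0) = Δ·Π!·Σ² = 5/99  (sign -1)
(m-triple is (0,0,0) — same symbol as above.)
combine: 4πI² = 297·5/99·5/99 = 25/33
take √, sign +1: I = 0.24553200

0.245532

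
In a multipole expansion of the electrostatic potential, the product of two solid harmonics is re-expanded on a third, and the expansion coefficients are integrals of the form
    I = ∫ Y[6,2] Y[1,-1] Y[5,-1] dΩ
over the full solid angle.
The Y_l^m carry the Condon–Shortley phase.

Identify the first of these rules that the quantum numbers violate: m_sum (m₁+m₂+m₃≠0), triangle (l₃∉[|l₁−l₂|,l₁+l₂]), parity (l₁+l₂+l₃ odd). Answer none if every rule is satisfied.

none

m₁+m₂+m₃ = 2 − 1 − 1 = 0  ✓
triangle: |6−1|=5 ≤ l₃=5 ≤ 6+1=7  ✓
parity: l₁+l₂+l₃ = 12 is even  ✓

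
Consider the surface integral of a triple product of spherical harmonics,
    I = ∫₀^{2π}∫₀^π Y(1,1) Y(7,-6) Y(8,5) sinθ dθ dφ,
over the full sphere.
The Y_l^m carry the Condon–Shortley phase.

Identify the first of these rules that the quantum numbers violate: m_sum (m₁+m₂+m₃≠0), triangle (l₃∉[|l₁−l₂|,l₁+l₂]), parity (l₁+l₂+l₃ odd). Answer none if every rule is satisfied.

none

m₁+m₂+m₃ = 1 − 6 + 5 = 0  ✓
triangle: |1−7|=6 ≤ l₃=8 ≤ 1+7=8  ✓
parity: l₁+l₂+l₃ = 16 is even  ✓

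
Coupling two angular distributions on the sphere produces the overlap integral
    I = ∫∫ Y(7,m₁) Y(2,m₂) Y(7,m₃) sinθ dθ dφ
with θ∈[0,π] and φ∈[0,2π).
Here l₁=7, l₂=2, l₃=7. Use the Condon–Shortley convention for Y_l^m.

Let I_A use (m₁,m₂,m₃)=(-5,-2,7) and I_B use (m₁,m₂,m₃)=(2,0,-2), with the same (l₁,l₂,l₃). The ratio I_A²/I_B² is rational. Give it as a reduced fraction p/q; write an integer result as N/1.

Shared (l₁,l₂,l₃)=(7,2,7): N and (l;000)² cancel in I_A²/I_B².
A: Δ = 2!·12!·2!/17! = 1/185640; Racah Σ t=0..0: t=0:+1/1916006400 = 1/1916006400; ⇒ 3j(7 2 7; -5 -2 7)² = 1/340, sgn +1
B: Δ = 2!·12!·2!/17! = 1/185640; Racah Σ t=0..2: t=0:+1/2419200 t=1:−1/967680 t=2:+1/8709120 = -11/21772800; ⇒ 3j(7 2 7; 2 0 -2)² = 242/23205, sgn +1
I_A²/I_B² = (1/340)/(242/23205) = 273/968

273/968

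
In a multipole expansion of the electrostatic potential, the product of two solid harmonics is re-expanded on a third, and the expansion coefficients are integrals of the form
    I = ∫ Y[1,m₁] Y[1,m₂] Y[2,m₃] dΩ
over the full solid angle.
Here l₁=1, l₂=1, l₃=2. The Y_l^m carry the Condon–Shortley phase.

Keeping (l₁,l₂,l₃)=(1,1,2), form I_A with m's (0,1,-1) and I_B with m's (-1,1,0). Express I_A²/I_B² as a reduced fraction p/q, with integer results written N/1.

Same 1,1,2: normalisation and zero-m 3j drop out of the ratio.
A: Δ: 0! 2! 2! / 5! → 1/30; sum: t=0:+1/2 = 1/2; 3j²(1 1 2; 0 1 -1) = Δ·Π!·Σ² = 1/10  (sign -1)
B: Δ: 0! 2! 2! / 5! → 1/30; sum: t=0:+1/4 = 1/4; 3j²(1 1 2; -1 1 0) = Δ·Π!·Σ² = 1/30  (sign +1)
I_A²/I_B² = (1/10)/(1/30) = 3/1

3/1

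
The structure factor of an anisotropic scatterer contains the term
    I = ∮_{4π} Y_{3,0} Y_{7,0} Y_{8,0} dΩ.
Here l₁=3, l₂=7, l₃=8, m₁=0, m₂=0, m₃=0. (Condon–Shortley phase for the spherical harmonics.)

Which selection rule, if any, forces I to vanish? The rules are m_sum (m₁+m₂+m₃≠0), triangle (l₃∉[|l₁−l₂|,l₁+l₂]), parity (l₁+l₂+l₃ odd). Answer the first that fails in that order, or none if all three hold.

none

m₁+m₂+m₃ = 0 + 0 + 0 = 0  ✓
triangle: |3−7|=4 ≤ l₃=8 ≤ 3+7=10  ✓
parity: l₁+l₂+l₃ = 18 is even  ✓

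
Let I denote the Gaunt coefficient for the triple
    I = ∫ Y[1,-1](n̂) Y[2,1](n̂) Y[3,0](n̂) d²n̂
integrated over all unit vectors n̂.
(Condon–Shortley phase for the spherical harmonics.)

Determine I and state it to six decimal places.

0.143048

m-sum 0 ✓  L=6 even ✓  1≤3≤3 ✓
Π(2lᵢ+1) = 3×5×7 = 105
triangle coeff Δ(1,2,3) = 1/105
Σ_t [0,0]: t=0:+1/4 = 1/4
(3j)²=3/35 [(1 2 3; 0 0 0)], sign=-1
Σ_t [0,0]: t=0:+1/12 = 1/12
(3j)²=1/35 [(1 2 3; -1 1 0)], sign=-1
⇒ 4πI² = 9/35
I = (+1)√(9/35/(4π)) = 0.14304817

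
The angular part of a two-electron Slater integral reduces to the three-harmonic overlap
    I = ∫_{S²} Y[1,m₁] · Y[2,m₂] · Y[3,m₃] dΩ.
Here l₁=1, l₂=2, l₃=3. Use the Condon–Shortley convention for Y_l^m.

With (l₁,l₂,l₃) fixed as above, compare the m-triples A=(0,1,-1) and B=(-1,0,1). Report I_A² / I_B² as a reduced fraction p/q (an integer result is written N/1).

4/3

Shared (l₁,l₂,l₃)=(1,2,3): N and (l;000)² cancel in I_A²/I_B².
A: Δ = 0!·2!·4!/7! = 1/105; Racah Σ t=0..0: t=0:+1/6 = 1/6; ⇒ 3j(1 2 3; 0 1 -1)² = 8/105, sgn +1
B: Δ = 0!·2!·4!/7! = 1/105; Racah Σ t=0..0: t=0:+1/8 = 1/8; ⇒ 3j(1 2 3; -1 0 1)² = 2/35, sgn +1
I_A²/I_B² = (8/105)/(2/35) = 4/3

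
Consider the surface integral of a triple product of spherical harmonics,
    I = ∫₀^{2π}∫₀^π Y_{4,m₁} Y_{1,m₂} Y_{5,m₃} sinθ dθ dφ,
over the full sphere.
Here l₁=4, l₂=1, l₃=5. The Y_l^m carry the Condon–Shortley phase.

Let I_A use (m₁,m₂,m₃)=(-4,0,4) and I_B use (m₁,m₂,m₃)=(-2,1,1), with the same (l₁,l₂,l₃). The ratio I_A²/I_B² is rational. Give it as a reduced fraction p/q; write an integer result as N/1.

Shared (l₁,l₂,l₃)=(4,1,5): N and (l;000)² cancel in I_A²/I_B².
A: Δ = 0!·8!·2!/11! = 1/495; Racah Σ t=0..0: t=0:+1/40320 = 1/40320; ⇒ 3j(4 1 5; -4 0 4)² = 1/55, sgn -1
B: Δ = 0!·8!·2!/11! = 1/495; Racah Σ t=0..0: t=0:+1/2880 = 1/2880; ⇒ 3j(4 1 5; -2 1 1)² = 2/165, sgn +1
I_A²/I_B² = (1/55)/(2/165) = 3/2

3/2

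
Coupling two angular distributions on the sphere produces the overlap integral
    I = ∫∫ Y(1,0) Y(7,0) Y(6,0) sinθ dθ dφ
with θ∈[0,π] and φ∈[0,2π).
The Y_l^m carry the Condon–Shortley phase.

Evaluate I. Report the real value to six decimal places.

Rules hold: Σm=0, L=14 even, 6≤6≤8.
N = 3·15·13 = 585
Δ = 2!·0!·12!/15! = 1/1365
Racah Σ t=1..1: t=1:−1/518400 = -1/518400
⇒ 3j(1 7 6; 0 0 0)² = 7/195, sgn -1
(m-triple is (0,0,0) — same symbol as above.)
4πI² = N·(3j₀)²·(3jₘ)² = 49/65
I = +1·√(0.753846/4π) = 0.24492687

0.244927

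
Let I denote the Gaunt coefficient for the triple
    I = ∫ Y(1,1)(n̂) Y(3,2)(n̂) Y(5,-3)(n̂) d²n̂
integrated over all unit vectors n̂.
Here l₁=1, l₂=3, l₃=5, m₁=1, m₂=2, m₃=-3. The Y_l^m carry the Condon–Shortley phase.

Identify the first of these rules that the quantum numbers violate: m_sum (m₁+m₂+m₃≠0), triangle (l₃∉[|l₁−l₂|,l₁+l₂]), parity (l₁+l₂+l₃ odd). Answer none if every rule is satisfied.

m₁+m₂+m₃ = 1 + 2 − 3 = 0  ✓
triangle: |1−3|=2 ≤ l₃=5 ≤ 1+3=4  ✗
parity: l₁+l₂+l₃ = 9 is odd

triangle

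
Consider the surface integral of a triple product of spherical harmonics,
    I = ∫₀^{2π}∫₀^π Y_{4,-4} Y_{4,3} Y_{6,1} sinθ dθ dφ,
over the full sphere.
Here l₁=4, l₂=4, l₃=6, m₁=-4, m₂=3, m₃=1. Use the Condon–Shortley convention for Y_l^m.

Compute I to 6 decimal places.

0.065188

Rules hold: Σm=0, L=14 even, 0≤6≤8.
N = 9·9·13 = 1053
Δ = 2!·6!·6!/15! = 1/1261260
Racah Σ t=0..2: t=0:+1/4608 t=1:−1/1296 t=2:+1/4608 = -7/20736
⇒ 3j(4 4 6; 0 0 0)² = 20/1287, sgn -1
Racah Σ t=2..2: t=2:+1/172800 = 1/172800
⇒ 3j(4 4 6; -4 3 1)² = 7/2145, sgn -1
4πI² = N·(3j₀)²·(3jₘ)² = 84/1573
I = +1·√(0.0534011/4π) = 0.06518840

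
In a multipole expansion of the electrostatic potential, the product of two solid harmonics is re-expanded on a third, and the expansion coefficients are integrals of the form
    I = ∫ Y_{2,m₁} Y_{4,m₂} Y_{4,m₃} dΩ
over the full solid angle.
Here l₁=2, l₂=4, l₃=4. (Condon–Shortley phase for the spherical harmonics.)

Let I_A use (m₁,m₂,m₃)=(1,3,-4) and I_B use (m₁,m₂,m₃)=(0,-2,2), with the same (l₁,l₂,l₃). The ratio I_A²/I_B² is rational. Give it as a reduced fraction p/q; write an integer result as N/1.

Same 2,4,4: normalisation and zero-m 3j drop out of the ratio.
A: Δ: 2! 2! 6! / 11! → 1/13860; sum: t=1:−1/1440 = -1/1440; 3j²(2 4 4; 1 3 -4) = Δ·Π!·Σ² = 7/165  (sign -1)
B: Δ: 2! 2! 6! / 11! → 1/13860; sum: t=0:+1/192 t=1:−1/120 t=2:+1/2880 = -1/360; 3j²(2 4 4; 0 -2 2) = Δ·Π!·Σ² = 16/3465  (sign -1)
I_A²/I_B² = (7/165)/(16/3465) = 147/16

147/16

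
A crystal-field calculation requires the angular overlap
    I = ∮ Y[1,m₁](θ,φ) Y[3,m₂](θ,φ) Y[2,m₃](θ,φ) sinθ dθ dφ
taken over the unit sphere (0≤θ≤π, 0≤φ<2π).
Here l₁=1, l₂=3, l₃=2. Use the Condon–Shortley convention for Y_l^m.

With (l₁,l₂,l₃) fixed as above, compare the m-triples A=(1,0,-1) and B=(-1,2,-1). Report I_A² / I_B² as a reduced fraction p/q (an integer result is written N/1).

l's match ⇒ only the (l;m) 3-j factors differ between A and B.
A: triangle coeff Δ(1,3,2) = 1/105; Σ_t [0,0]: t=0:+1/12 = 1/12; (3j)²=1/35 [(1 3 2; 1 0 -1)], sign=-1
B: triangle coeff Δ(1,3,2) = 1/105; Σ_t [2,2]: t=2:+1/12 = 1/12; (3j)²=2/21 [(1 3 2; -1 2 -1)], sign=-1
I_A²/I_B² = (1/35)/(2/21) = 3/10

3/10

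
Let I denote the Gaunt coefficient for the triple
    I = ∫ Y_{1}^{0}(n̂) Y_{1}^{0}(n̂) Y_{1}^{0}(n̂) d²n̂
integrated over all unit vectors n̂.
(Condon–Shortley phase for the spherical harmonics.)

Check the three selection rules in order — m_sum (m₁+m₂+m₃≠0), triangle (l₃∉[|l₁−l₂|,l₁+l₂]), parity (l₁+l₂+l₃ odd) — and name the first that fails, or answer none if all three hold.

parity

azimuthal sum: 0 + 0 + 0 = 0  ✓
0 ≤ 1 ≤ 2 (triangle on l)  ✓
L = 1 + 1 + 1 = 3 (odd)  ✗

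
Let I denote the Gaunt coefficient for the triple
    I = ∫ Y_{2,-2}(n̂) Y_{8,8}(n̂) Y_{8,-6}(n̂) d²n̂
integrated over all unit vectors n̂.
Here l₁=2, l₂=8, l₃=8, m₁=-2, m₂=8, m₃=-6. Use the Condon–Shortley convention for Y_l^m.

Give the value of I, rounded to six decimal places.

-0.059388

Rules hold: Σm=0, L=18 even, 6≤8≤10.
N = 5·17·17 = 1445
Δ = 2!·2!·14!/19! = 1/348840
Racah Σ t=0..2: t=0:+1/116121600 t=1:−1/25401600 t=2:+1/116121600 = -1/45158400
⇒ 3j(2 8 8; 0 0 0)² = 24/1615, sgn -1
Racah Σ t=2..2: t=2:+1/348713164800 = 1/348713164800
⇒ 3j(2 8 8; -2 8 -6)² = 2/969, sgn +1
4πI² = N·(3j₀)²·(3jₘ)² = 16/361
I = -1·√(0.0443213/4π) = -0.05938838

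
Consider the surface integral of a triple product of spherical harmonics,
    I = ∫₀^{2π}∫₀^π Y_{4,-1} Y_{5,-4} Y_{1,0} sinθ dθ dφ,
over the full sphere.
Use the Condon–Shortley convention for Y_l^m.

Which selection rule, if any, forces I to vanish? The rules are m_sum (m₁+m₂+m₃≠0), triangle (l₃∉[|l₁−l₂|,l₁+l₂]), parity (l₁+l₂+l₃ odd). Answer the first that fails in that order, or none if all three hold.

m_sum

m₁+m₂+m₃ = -1 − 4 + 0 = -5  ✗
triangle: |4−5|=1 ≤ l₃=1 ≤ 4+5=9
parity: l₁+l₂+l₃ = 10 is even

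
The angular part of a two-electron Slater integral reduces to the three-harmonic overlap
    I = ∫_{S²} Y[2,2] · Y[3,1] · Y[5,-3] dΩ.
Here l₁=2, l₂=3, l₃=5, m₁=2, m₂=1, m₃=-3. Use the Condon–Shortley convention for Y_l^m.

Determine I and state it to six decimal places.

m-sum 0 ✓  L=10 even ✓  1≤5≤5 ✓
Π(2lᵢ+1) = 5×7×11 = 385
triangle coeff Δ(2,3,5) = 1/2310
Σ_t [0,0]: t=0:+1/144 = 1/144
(3j)²=10/231 [(2 3 5; 0 0 0)], sign=-1
Σ_t [0,0]: t=0:+1/1152 = 1/1152
(3j)²=1/33 [(2 3 5; 2 1 -3)], sign=+1
⇒ 4πI² = 50/99
I = (-1)√(50/99/(4π)) = -0.20047604

-0.200476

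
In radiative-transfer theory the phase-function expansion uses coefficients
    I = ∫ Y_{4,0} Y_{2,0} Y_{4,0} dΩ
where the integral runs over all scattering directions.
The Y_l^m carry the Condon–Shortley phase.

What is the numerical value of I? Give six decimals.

0.163840

Rules hold: Σm=0, L=10 even, 2≤4≤6.
N = 9·5·9 = 405
Δ = 2!·6!·2!/11! = 1/13860
Racah Σ t=0..2: t=0:+1/192 t=1:−1/36 t=2:+1/192 = -5/288
⇒ 3j(4 2 4; 0 0 0)² = 20/693, sgn -1
(m-triple is (0,0,0) — same symbol as above.)
4πI² = N·(3j₀)²·(3jₘ)² = 2000/5929
I = +1·√(0.337325/4π) = 0.16383977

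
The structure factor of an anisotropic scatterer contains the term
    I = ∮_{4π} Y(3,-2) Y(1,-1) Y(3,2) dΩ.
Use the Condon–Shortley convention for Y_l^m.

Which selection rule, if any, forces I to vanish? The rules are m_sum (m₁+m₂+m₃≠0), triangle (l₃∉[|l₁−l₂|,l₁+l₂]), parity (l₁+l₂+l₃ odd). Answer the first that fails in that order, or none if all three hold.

m_sum

azimuthal sum: -2 − 1 + 2 = -1  ✗
2 ≤ 3 ≤ 4 (triangle on l)
L = 3 + 1 + 3 = 7 (odd)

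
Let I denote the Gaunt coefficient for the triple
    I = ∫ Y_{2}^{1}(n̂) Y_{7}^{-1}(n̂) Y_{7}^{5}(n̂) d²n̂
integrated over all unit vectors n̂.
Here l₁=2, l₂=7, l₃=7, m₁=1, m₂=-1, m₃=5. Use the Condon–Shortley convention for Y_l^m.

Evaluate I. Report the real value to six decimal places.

0.000000

1 − 1 + 5 = 5 ≠ 0: azimuthal integral kills it; I = 0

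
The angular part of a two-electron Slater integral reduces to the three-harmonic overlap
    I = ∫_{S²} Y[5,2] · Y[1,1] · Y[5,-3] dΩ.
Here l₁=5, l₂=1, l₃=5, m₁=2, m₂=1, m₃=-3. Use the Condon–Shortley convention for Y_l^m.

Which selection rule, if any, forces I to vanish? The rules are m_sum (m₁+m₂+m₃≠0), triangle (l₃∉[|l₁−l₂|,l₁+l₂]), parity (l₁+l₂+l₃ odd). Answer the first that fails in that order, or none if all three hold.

m₁+m₂+m₃ = 2 + 1 − 3 = 0  ✓
triangle: |5−1|=4 ≤ l₃=5 ≤ 5+1=6  ✓
parity: l₁+l₂+l₃ = 11 is odd  ✗

parity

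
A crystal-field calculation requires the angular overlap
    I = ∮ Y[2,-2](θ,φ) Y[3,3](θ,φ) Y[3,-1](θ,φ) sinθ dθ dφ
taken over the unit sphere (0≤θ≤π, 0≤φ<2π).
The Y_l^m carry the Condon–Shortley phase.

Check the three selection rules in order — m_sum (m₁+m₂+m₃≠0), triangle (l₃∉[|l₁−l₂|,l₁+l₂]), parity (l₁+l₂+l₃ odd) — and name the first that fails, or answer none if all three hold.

azimuthal sum: -2 + 3 − 1 = 0  ✓
1 ≤ 3 ≤ 5 (triangle on l)  ✓
L = 2 + 3 + 3 = 8 (even)  ✓

none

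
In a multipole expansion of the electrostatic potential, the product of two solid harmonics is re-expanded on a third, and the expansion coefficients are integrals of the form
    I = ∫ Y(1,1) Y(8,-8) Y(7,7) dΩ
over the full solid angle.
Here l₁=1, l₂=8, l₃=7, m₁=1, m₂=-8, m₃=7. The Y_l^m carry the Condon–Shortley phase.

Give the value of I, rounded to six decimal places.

m-sum 0 ✓  L=16 even ✓  7≤7≤9 ✓
Π(2lᵢ+1) = 3×17×15 = 765
triangle coeff Δ(1,8,7) = 1/2040
Σ_t [1,1]: t=1:−1/25401600 = -1/25401600
(3j)²=8/255 [(1 8 7; 0 0 0)], sign=+1
Σ_t [0,0]: t=0:+1/174356582400 = 1/174356582400
(3j)²=1/17 [(1 8 7; 1 -8 7)], sign=+1
⇒ 4πI² = 24/17
I = (+1)√(24/17/(4π)) = 0.33517856

0.335179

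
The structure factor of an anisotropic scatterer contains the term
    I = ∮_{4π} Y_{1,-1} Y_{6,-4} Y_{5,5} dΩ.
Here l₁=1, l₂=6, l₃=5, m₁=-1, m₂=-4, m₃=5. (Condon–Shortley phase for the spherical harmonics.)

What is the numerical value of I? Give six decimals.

Rules hold: Σm=0, L=12 even, 5≤5≤7.
N = 3·13·11 = 429
Δ = 2!·0!·10!/13! = 1/858
Racah Σ t=1..1: t=1:−1/14400 = -1/14400
⇒ 3j(1 6 5; 0 0 0)² = 6/143, sgn +1
Racah Σ t=2..2: t=2:+1/7257600 = 1/7257600
⇒ 3j(1 6 5; -1 -4 5)² = 1/858, sgn +1
4πI² = N·(3j₀)²·(3jₘ)² = 3/143
I = +1·√(0.020979/4π) = 0.04085899

0.040859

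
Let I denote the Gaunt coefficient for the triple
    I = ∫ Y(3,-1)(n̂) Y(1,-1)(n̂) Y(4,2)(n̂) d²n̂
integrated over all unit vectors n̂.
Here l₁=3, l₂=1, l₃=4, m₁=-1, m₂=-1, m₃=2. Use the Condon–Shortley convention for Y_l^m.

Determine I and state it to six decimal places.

Rules hold: Σm=0, L=8 even, 2≤4≤4.
N = 7·3·9 = 189
Δ = 0!·6!·2!/9! = 1/252
Racah Σ t=0..0: t=0:+1/36 = 1/36
⇒ 3j(3 1 4; 0 0 0)² = 4/63, sgn +1
Racah Σ t=0..0: t=0:+1/96 = 1/96
⇒ 3j(3 1 4; -1 -1 2)² = 5/84, sgn +1
4πI² = N·(3j₀)²·(3jₘ)² = 5/7
I = +1·√(0.714286/4π) = 0.23841361

0.238414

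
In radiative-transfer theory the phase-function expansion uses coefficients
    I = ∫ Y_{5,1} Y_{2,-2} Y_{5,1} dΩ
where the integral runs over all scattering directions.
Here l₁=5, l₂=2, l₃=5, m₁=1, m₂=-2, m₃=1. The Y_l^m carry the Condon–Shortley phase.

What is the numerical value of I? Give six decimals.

Checks pass: Σm=0; 12 even; l₃=5∈[3,7].
(2·5+1)(2·2+1)(2·5+1) = 605
Δ: 2! 8! 2! / 13! → 1/38610
sum: t=0:+1/2880 t=1:−1/576 t=2:+1/2880 = -1/960
3j²(5 2 5; 0 0 0) = Δ·Π!·Σ² = 10/429  (sign +1)
sum: t=0:+1/2304 = 1/2304
3j²(5 2 5; 1 -2 1) = Δ·Π!·Σ² = 5/143  (sign +1)
combine: 4πI² = 605·10/429·5/143 = 250/507
take √, sign +1: I = 0.19808933

0.198089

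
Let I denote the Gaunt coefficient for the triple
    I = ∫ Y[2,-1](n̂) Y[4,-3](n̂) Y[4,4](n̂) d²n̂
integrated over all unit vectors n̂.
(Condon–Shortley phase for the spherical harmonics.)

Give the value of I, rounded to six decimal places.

m-sum 0 ✓  L=10 even ✓  2≤4≤6 ✓
Π(2lᵢ+1) = 5×9×9 = 405
triangle coeff Δ(2,4,4) = 1/13860
Σ_t [0,2]: t=0:+1/192 t=1:−1/36 t=2:+1/192 = -5/288
(3j)²=20/693 [(2 4 4; 0 0 0)], sign=-1
Σ_t [1,1]: t=1:−1/1440 = -1/1440
(3j)²=7/165 [(2 4 4; -1 -3 4)], sign=-1
⇒ 4πI² = 60/121
I = (+1)√(60/121/(4π)) = 0.19864517

0.198645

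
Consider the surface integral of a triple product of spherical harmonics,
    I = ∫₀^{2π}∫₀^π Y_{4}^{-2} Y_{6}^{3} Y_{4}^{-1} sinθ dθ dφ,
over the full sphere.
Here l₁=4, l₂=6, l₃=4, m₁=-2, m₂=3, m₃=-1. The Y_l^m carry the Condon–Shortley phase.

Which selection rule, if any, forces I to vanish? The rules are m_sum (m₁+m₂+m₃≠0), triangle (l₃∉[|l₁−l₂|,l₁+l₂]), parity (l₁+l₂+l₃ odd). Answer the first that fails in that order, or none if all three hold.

m₁+m₂+m₃ = -2 + 3 − 1 = 0  ✓
triangle: |4−6|=2 ≤ l₃=4 ≤ 4+6=10  ✓
parity: l₁+l₂+l₃ = 14 is even  ✓

none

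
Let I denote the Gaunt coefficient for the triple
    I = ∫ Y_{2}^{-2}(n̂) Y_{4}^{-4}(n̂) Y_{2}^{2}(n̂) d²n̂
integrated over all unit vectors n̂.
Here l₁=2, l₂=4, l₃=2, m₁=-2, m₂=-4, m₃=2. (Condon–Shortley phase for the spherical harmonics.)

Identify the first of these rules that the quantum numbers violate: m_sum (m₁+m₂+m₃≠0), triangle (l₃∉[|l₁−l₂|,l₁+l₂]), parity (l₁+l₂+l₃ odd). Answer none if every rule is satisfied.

m₁+m₂+m₃ = -2 − 4 + 2 = -4  ✗
triangle: |2−4|=2 ≤ l₃=2 ≤ 2+4=6
parity: l₁+l₂+l₃ = 8 is even

m_sum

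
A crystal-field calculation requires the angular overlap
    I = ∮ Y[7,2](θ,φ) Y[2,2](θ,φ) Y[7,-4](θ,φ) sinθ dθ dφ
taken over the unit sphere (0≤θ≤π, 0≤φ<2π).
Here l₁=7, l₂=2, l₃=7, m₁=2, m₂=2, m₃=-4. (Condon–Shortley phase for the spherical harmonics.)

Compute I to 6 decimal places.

-0.163963

m-sum 0 ✓  L=16 even ✓  5≤7≤9 ✓
Π(2lᵢ+1) = 15×5×15 = 1125
triangle coeff Δ(7,2,7) = 1/185640
Σ_t [0,2]: t=0:+1/2419200 t=1:−1/518400 t=2:+1/2419200 = -1/907200
(3j)²=56/3315 [(7 2 7; 0 0 0)], sign=+1
Σ_t [2,2]: t=2:+1/8709120 = 1/8709120
(3j)²=55/3094 [(7 2 7; 2 2 -4)], sign=-1
⇒ 4πI² = 16500/48841
I = (-1)√(16500/48841/(4π)) = -0.16396259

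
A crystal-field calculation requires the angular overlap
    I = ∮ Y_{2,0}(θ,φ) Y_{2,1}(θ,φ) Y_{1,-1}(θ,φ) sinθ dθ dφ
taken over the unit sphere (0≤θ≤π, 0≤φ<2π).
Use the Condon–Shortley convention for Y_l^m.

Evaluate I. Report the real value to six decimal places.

0.000000

l₁+l₂+l₃=5 is odd: 3j(l;000)=0 ⇒ I=0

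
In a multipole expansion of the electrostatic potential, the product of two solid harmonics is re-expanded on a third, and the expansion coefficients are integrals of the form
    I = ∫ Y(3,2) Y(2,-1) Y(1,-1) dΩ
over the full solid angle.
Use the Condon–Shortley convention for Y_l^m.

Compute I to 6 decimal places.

Checks pass: Σm=0; 6 even; l₃=1∈[1,5].
(2·3+1)(2·2+1)(2·1+1) = 105
Δ: 4! 2! 0! / 7! → 1/105
sum: t=2:+1/4 = 1/4
3j²(3 2 1; 0 0 0) = Δ·Π!·Σ² = 3/35  (sign -1)
sum: t=1:−1/12 = -1/12
3j²(3 2 1; 2 -1 -1) = Δ·Π!·Σ² = 2/21  (sign -1)
combine: 4πI² = 105·3/35·2/21 = 6/7
take √, sign +1: I = 0.26116903

0.261169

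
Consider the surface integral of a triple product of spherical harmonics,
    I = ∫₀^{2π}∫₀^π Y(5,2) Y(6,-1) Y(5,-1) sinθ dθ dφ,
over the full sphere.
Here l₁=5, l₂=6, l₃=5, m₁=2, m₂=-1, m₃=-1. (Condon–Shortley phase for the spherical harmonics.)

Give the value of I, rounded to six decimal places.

Rules hold: Σm=0, L=16 even, 1≤5≤11.
N = 11·13·11 = 1573
Δ = 6!·4!·6!/17! = 1/28588560
Racah Σ t=1..5: t=1:−1/345600 t=2:+1/13824 t=3:−1/5184 t=4:+1/13824 t=5:−1/345600 = -7/129600
⇒ 3j(5 6 5; 0 0 0)² = 80/7293, sgn +1
Racah Σ t=0..3: t=0:+1/518400 t=1:−1/23040 t=2:+1/10368 t=3:−1/41472 = 1/32400
⇒ 3j(5 6 5; 2 -1 -1)² = 128/12155, sgn +1
4πI² = N·(3j₀)²·(3jₘ)² = 2048/11271
I = +1·√(0.181705/4π) = 0.12024827

0.120248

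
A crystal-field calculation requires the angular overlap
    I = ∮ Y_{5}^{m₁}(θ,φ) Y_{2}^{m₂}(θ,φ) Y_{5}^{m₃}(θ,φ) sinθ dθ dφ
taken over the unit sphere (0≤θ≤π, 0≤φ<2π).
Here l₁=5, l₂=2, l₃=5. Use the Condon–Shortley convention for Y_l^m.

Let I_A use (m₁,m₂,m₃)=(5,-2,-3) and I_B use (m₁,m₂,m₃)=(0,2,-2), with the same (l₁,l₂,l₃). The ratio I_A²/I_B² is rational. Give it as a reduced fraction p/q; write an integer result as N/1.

3/14

Same 5,2,5: normalisation and zero-m 3j drop out of the ratio.
A: Δ: 2! 8! 2! / 13! → 1/38610; sum: t=0:+1/161280 = 1/161280; 3j²(5 2 5; 5 -2 -3) = Δ·Π!·Σ² = 1/143  (sign +1)
B: Δ: 2! 8! 2! / 13! → 1/38610; sum: t=2:+1/2880 = 1/2880; 3j²(5 2 5; 0 2 -2) = Δ·Π!·Σ² = 14/429  (sign -1)
I_A²/I_B² = (1/143)/(14/429) = 3/14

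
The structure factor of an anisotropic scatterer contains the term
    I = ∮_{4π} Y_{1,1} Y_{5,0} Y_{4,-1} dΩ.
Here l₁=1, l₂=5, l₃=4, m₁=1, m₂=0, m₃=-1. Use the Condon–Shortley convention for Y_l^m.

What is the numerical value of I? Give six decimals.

m-sum 0 ✓  L=10 even ✓  4≤4≤6 ✓
Π(2lᵢ+1) = 3×11×9 = 297
triangle coeff Δ(1,5,4) = 1/495
Σ_t [1,1]: t=1:−1/576 = -1/576
(3j)²=5/99 [(1 5 4; 0 0 0)], sign=-1
Σ_t [0,0]: t=0:+1/1440 = 1/1440
(3j)²=2/99 [(1 5 4; 1 0 -1)], sign=-1
⇒ 4πI² = 10/33
I = (+1)√(10/33/(4π)) = 0.15528807

0.155288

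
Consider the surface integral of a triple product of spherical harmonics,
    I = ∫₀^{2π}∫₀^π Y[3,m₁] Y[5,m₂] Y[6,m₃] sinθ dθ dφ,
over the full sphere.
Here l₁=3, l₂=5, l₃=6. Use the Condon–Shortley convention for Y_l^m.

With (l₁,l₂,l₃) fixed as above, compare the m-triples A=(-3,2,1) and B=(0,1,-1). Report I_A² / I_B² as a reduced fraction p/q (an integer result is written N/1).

Shared (l₁,l₂,l₃)=(3,5,6): N and (l;000)² cancel in I_A²/I_B².
A: Δ = 2!·4!·8!/15! = 1/675675; Racah Σ t=2..2: t=2:+1/34560 = 1/34560; ⇒ 3j(3 5 6; -3 2 1)² = 7/429, sgn -1
B: Δ = 2!·4!·8!/15! = 1/675675; Racah Σ t=0..2: t=0:+1/17280 t=1:−1/2880 t=2:+1/6912 = -1/6912; ⇒ 3j(3 5 6; 0 1 -1)² = 5/429, sgn +1
I_A²/I_B² = (7/429)/(5/429) = 7/5

7/5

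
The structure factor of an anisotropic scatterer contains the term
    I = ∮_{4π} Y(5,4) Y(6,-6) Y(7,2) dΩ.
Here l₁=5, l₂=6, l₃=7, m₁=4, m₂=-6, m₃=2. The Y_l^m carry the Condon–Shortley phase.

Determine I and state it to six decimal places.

0.070641

Rules hold: Σm=0, L=18 even, 1≤7≤11.
N = 11·13·15 = 2145
Δ = 4!·6!·8!/19! = 1/174594420
Racah Σ t=0..4: t=0:+1/4147200 t=1:−1/207360 t=2:+1/82944 t=3:−1/207360 t=4:+1/4147200 = 1/345600
⇒ 3j(5 6 7; 0 0 0)² = 420/46189, sgn -1
Racah Σ t=0..0: t=0:+1/116121600 = 1/116121600
⇒ 3j(5 6 7; 4 -6 2)² = 27/8398, sgn -1
4πI² = N·(3j₀)²·(3jₘ)² = 85050/1356277
I = +1·√(0.0627084/4π) = 0.07064119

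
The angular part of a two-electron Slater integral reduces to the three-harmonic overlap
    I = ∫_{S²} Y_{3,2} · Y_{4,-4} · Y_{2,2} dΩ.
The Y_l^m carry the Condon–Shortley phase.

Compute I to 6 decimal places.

l₁+l₂+l₃=9 is odd: 3j(l;000)=0 ⇒ I=0

0.000000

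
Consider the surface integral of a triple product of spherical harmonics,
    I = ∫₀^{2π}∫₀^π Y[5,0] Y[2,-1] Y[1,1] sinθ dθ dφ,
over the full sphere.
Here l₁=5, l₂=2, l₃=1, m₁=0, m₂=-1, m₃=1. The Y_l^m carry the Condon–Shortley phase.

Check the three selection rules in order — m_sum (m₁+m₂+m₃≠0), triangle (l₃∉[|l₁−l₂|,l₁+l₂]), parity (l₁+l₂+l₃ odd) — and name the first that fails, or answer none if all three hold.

azimuthal sum: 0 − 1 + 1 = 0  ✓
3 ≤ 1 ≤ 7 (triangle on l)  ✗
L = 5 + 2 + 1 = 8 (even)

triangle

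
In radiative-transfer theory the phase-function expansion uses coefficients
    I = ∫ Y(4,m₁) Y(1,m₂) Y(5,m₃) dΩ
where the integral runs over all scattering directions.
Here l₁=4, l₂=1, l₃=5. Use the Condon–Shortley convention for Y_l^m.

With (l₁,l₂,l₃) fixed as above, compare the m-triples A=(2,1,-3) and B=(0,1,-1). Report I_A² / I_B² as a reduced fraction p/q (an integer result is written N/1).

28/15

l's match ⇒ only the (l;m) 3-j factors differ between A and B.
A: triangle coeff Δ(4,1,5) = 1/495; Σ_t [0,0]: t=0:+1/2880 = 1/2880; (3j)²=28/495 [(4 1 5; 2 1 -3)], sign=+1
B: triangle coeff Δ(4,1,5) = 1/495; Σ_t [0,0]: t=0:+1/1152 = 1/1152; (3j)²=1/33 [(4 1 5; 0 1 -1)], sign=+1
I_A²/I_B² = (28/495)/(1/33) = 28/15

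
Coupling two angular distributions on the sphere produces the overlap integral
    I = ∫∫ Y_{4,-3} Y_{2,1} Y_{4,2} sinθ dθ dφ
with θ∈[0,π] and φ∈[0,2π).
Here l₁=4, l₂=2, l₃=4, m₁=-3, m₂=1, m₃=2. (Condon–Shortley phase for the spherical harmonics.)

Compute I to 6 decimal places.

Rules hold: Σm=0, L=10 even, 2≤4≤6.
N = 9·5·9 = 405
Δ = 2!·6!·2!/11! = 1/13860
Racah Σ t=0..2: t=0:+1/192 t=1:−1/36 t=2:+1/192 = -5/288
⇒ 3j(4 2 4; 0 0 0)² = 20/693, sgn -1
Racah Σ t=1..2: t=1:−1/1440 t=2:+1/240 = 1/288
⇒ 3j(4 2 4; -3 1 2)² = 5/132, sgn +1
4πI² = N·(3j₀)²·(3jₘ)² = 375/847
I = -1·√(0.442739/4π) = -0.18770204

-0.187702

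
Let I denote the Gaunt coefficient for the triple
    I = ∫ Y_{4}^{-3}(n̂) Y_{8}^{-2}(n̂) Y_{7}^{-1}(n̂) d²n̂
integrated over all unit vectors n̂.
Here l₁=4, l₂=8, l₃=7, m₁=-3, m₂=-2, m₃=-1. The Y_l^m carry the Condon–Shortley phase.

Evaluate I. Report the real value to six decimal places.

0.000000

-3 − 2 − 1 = -6 ≠ 0: azimuthal integral kills it; I = 0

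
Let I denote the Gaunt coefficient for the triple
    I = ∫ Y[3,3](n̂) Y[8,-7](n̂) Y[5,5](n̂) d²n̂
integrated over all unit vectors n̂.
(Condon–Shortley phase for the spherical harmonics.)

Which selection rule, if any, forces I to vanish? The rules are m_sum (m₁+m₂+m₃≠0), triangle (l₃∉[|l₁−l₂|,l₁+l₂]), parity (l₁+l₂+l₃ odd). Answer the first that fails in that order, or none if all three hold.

m_sum

m₁+m₂+m₃ = 3 − 7 + 5 = 1  ✗
triangle: |3−8|=5 ≤ l₃=5 ≤ 3+8=11
parity: l₁+l₂+l₃ = 16 is even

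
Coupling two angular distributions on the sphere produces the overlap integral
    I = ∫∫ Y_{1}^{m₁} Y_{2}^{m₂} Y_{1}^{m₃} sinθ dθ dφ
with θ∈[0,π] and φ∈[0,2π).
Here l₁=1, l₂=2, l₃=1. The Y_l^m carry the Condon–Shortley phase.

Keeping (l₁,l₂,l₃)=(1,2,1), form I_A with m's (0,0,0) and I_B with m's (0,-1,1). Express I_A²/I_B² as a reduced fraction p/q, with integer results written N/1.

l's match ⇒ only the (l;m) 3-j factors differ between A and B.
A: triangle coeff Δ(1,2,1) = 1/30; Σ_t [1,1]: t=1:−1/1 = -1/1; (3j)²=2/15 [(1 2 1; 0 0 0)], sign=+1
B: triangle coeff Δ(1,2,1) = 1/30; Σ_t [1,1]: t=1:−1/2 = -1/2; (3j)²=1/10 [(1 2 1; 0 -1 1)], sign=-1
I_A²/I_B² = (2/15)/(1/10) = 4/3

4/3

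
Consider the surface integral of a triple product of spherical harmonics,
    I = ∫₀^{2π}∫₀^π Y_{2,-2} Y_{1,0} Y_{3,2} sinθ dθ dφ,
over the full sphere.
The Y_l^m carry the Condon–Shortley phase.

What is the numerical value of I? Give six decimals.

Rules hold: Σm=0, L=6 even, 1≤3≤3.
N = 5·3·7 = 105
Δ = 0!·4!·2!/7! = 1/105
Racah Σ t=0..0: t=0:+1/4 = 1/4
⇒ 3j(2 1 3; 0 0 0)² = 3/35, sgn -1
Racah Σ t=0..0: t=0:+1/24 = 1/24
⇒ 3j(2 1 3; -2 0 2)² = 1/21, sgn -1
4πI² = N·(3j₀)²·(3jₘ)² = 3/7
I = +1·√(0.428571/4π) = 0.18467439

0.184674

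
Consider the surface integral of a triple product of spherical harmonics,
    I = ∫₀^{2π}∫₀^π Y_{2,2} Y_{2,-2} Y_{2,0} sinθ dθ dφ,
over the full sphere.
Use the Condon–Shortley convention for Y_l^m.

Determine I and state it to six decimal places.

-0.180224

Rules hold: Σm=0, L=6 even, 0≤2≤4.
N = 5·5·5 = 125
Δ = 2!·2!·2!/7! = 1/630
Racah Σ t=0..2: t=0:+1/8 t=1:−1/1 t=2:+1/8 = -3/4
⇒ 3j(2 2 2; 0 0 0)² = 2/35, sgn -1
Racah Σ t=0..0: t=0:+1/8 = 1/8
⇒ 3j(2 2 2; 2 -2 0)² = 2/35, sgn +1
4πI² = N·(3j₀)²·(3jₘ)² = 20/49
I = -1·√(0.408163/4π) = -0.18022375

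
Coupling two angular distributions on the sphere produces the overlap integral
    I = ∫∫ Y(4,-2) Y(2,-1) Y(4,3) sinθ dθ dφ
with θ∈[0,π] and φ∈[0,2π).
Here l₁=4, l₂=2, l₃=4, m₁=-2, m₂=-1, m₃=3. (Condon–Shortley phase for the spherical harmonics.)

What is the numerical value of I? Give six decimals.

-0.187702

Checks pass: Σm=0; 10 even; l₃=4∈[2,6].
(2·4+1)(2·2+1)(2·4+1) = 405
Δ: 2! 6! 2! / 11! → 1/13860
sum: t=0:+1/192 t=1:−1/36 t=2:+1/192 = -5/288
3j²(4 2 4; 0 0 0) = Δ·Π!·Σ² = 20/693  (sign -1)
sum: t=0:+1/1440 t=1:−1/240 = -1/288
3j²(4 2 4; -2 -1 3) = Δ·Π!·Σ² = 5/132  (sign +1)
combine: 4πI² = 405·20/693·5/132 = 375/847
take √, sign -1: I = -0.18770204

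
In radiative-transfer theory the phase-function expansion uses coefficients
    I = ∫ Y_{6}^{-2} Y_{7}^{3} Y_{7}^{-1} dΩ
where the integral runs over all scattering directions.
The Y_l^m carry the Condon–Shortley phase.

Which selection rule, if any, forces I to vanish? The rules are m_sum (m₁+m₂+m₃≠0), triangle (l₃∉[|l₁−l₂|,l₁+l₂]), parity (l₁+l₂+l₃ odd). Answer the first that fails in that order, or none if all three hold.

none

Σmᵢ = 0  ✓
l₃∈[|l₁−l₂|,l₁+l₂]=[1,13], have l₃=7  ✓
Σlᵢ = 20 ⇒ even  ✓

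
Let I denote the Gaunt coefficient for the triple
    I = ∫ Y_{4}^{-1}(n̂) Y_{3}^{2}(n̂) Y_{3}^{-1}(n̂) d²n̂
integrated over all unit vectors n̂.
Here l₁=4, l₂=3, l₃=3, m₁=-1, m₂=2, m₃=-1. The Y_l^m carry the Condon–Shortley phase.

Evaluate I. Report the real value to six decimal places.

0.145070

m-sum 0 ✓  L=10 even ✓  1≤3≤7 ✓
Π(2lᵢ+1) = 9×7×7 = 441
triangle coeff Δ(4,3,3) = 1/34650
Σ_t [1,3]: t=1:−1/72 t=2:+1/16 t=3:−1/72 = 5/144
(3j)²=2/77 [(4 3 3; 0 0 0)], sign=-1
Σ_t [3,4]: t=3:−1/48 t=4:+1/144 = -1/72
(3j)²=16/693 [(4 3 3; -1 2 -1)], sign=-1
⇒ 4πI² = 32/121
I = (+1)√(32/121/(4π)) = 0.14506992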